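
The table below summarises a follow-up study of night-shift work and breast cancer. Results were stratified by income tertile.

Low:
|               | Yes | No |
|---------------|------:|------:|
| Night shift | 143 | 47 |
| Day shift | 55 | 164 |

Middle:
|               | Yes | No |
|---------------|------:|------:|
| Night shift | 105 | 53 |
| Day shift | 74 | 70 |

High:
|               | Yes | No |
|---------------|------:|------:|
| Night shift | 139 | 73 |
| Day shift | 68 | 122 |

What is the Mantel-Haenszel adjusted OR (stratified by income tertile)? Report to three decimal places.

OR_MH = Σ(aᵢdᵢ/nᵢ) / Σ(bᵢcᵢ/nᵢ), where nᵢ is the stratum total.
Stratum 1 (Low): n = 409; a·d/n = 143·164/409 = 57.3399; b·c/n = 47·55/409 = 6.3203
Stratum 2 (Middle): n = 302; a·d/n = 105·70/302 = 24.3377; b·c/n = 53·74/302 = 12.9868
Stratum 3 (High): n = 402; a·d/n = 139·122/402 = 42.1841; b·c/n = 73·68/402 = 12.3483
OR_MH = (57.3399 + 24.3377 + 42.1841) / (6.3203 + 12.9868 + 12.3483) = 123.8617 / 31.6553 = 3.91283

3.913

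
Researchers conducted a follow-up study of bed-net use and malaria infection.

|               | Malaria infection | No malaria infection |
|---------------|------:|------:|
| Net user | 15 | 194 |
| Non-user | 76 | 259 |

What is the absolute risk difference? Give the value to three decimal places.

Cells: a = 15, b = 194, c = 76, d = 259.
Risk in exposed = 15/209 = 0.071770; risk in unexposed = 76/335 = 0.226866.
Risk difference = 0.071770 − 0.226866 = -0.155095

-0.155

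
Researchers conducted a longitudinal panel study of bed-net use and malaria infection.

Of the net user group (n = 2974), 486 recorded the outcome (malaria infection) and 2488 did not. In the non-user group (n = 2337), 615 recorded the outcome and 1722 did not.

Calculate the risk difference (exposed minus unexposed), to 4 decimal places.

From the description: a = 486, b = 2488, c = 615, d = 1722.
Risk in exposed = 486/2974 = 0.163416; risk in unexposed = 615/2337 = 0.263158.
Risk difference = 0.163416 − 0.263158 = -0.099742

-0.0997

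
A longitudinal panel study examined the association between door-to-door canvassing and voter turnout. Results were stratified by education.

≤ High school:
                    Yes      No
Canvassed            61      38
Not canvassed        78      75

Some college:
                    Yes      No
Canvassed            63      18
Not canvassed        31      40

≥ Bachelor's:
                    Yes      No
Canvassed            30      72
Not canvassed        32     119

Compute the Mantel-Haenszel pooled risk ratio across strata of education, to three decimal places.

RR_MH = Σ(aᵢ·n₀ᵢ/nᵢ) / Σ(cᵢ·n₁ᵢ/nᵢ), with n₁ᵢ = aᵢ+bᵢ (exposed), n₀ᵢ = cᵢ+dᵢ (unexposed), nᵢ = n₁ᵢ+n₀ᵢ.
Stratum 1 (≤ High school): n₁ = 99, n₀ = 153, n = 252; a·n₀/n = 61·153/252 = 37.0357; c·n₁/n = 78·99/252 = 30.6429
Stratum 2 (Some college): n₁ = 81, n₀ = 71, n = 152; a·n₀/n = 63·71/152 = 29.4276; c·n₁/n = 31·81/152 = 16.5197
Stratum 3 (≥ Bachelor's): n₁ = 102, n₀ = 151, n = 253; a·n₀/n = 30·151/253 = 17.9051; c·n₁/n = 32·102/253 = 12.9012
RR_MH = (37.0357 + 29.4276 + 17.9051) / (30.6429 + 16.5197 + 12.9012) = 84.3685 / 60.0638 = 1.40465

1.405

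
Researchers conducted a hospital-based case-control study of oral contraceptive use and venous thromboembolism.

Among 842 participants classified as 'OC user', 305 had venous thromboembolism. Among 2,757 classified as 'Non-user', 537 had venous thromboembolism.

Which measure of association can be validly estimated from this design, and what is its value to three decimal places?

2.348

From the description: a = 305, b = 537, c = 537, d = 2220.
This is a hospital-based case-control study: participants were sampled on outcome status, so risks in the source population cannot be estimated directly — relative risk is not valid here. The odds ratio is the appropriate measure.
OR = (a·d)/(b·c) = (305 × 2220) / (537 × 537) = 677100 / 288369 = 2.34803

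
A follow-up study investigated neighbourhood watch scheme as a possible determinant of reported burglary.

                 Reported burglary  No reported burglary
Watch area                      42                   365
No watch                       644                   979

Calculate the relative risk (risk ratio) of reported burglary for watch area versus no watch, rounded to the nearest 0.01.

0.26

Cells: a = 42, b = 365, c = 644, d = 979.
Risk in exposed = 42/407 = 0.10319; risk in unexposed = 644/1623 = 0.39680.
RR = 0.10319 / 0.39680 = 0.26007
The risk is 74% lower among the exposed than among the unexposed.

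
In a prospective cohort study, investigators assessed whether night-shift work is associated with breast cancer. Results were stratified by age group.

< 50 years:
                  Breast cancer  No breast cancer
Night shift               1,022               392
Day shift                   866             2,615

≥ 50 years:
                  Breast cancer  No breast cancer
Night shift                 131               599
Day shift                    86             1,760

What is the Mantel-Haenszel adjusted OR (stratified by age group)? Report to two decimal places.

7.11

OR_MH = Σ(aᵢdᵢ/nᵢ) / Σ(bᵢcᵢ/nᵢ), where nᵢ is the stratum total.
Stratum 1 (< 50 years): n = 4895; a·d/n = 1022·2615/4895 = 545.9714; b·c/n = 392·866/4895 = 69.3508
Stratum 2 (≥ 50 years): n = 2576; a·d/n = 131·1760/2576 = 89.5031; b·c/n = 599·86/2576 = 19.9977
OR_MH = (545.9714 + 89.5031) / (69.3508 + 19.9977) = 635.4745 / 89.3484 = 7.11232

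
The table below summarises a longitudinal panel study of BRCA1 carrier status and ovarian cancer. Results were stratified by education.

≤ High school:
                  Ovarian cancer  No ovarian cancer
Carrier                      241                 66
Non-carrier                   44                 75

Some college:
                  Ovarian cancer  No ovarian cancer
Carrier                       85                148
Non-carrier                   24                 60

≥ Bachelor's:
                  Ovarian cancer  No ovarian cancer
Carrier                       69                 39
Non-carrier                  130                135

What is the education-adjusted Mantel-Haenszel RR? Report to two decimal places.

1.60

RR_MH = Σ(aᵢ·n₀ᵢ/nᵢ) / Σ(cᵢ·n₁ᵢ/nᵢ), with n₁ᵢ = aᵢ+bᵢ (exposed), n₀ᵢ = cᵢ+dᵢ (unexposed), nᵢ = n₁ᵢ+n₀ᵢ.
Stratum 1 (≤ High school): n₁ = 307, n₀ = 119, n = 426; a·n₀/n = 241·119/426 = 67.3216; c·n₁/n = 44·307/426 = 31.7089
Stratum 2 (Some college): n₁ = 233, n₀ = 84, n = 317; a·n₀/n = 85·84/317 = 22.5237; c·n₁/n = 24·233/317 = 17.6404
Stratum 3 (≥ Bachelor's): n₁ = 108, n₀ = 265, n = 373; a·n₀/n = 69·265/373 = 49.0214; c·n₁/n = 130·108/373 = 37.6408
RR_MH = (67.3216 + 22.5237 + 49.0214) / (31.7089 + 17.6404 + 37.6408) = 138.8667 / 86.9900 = 1.59635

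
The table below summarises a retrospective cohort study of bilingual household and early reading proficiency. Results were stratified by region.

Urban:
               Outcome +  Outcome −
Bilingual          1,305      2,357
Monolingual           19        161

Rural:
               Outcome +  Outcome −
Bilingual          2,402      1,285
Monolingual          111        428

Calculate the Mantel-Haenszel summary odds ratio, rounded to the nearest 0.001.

OR_MH = Σ(aᵢdᵢ/nᵢ) / Σ(bᵢcᵢ/nᵢ), where nᵢ is the stratum total.
Stratum 1 (Urban): n = 3842; a·d/n = 1305·161/3842 = 54.6864; b·c/n = 2357·19/3842 = 11.6562
Stratum 2 (Rural): n = 4226; a·d/n = 2402·428/4226 = 243.2693; b·c/n = 1285·111/4226 = 33.7518
OR_MH = (54.6864 + 243.2693) / (11.6562 + 33.7518) = 297.9556 / 45.4079 = 6.56175

6.562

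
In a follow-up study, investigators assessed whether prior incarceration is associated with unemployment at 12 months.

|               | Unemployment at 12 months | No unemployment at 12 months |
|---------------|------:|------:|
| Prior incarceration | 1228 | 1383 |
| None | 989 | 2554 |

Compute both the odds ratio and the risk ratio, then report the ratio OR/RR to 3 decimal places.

1.361

Cells: a = 1228, b = 1383, c = 989, d = 2554.
OR = (1228·2554)/(1383·989) = 3136312/1367787 = 2.29298
Risk in exposed = 1228/2611 = 0.47032; risk in unexposed = 989/3543 = 0.27914; RR = 1.68487
OR/RR = 2.29298 / 1.68487 = 1.36093
The outcome is not rare, so the OR lies further from 1 than the RR.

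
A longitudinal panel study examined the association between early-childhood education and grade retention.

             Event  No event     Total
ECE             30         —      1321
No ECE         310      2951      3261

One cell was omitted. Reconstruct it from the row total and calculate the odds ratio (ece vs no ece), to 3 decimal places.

0.221

The missing cell is in the exposed row: 1321 − 30 = 1291.
So a = 30, b = 1291, c = 310, d = 2951.
OR = (a·d)/(b·c) = (30 × 2951) / (1291 × 310) = 88530 / 400210 = 0.22121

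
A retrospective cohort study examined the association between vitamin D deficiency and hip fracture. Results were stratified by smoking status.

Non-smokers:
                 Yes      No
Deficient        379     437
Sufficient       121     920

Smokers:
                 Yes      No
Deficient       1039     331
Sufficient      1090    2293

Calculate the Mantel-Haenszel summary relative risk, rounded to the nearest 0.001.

RR_MH = Σ(aᵢ·n₀ᵢ/nᵢ) / Σ(cᵢ·n₁ᵢ/nᵢ), with n₁ᵢ = aᵢ+bᵢ (exposed), n₀ᵢ = cᵢ+dᵢ (unexposed), nᵢ = n₁ᵢ+n₀ᵢ.
Stratum 1 (Non-smokers): n₁ = 816, n₀ = 1041, n = 1857; a·n₀/n = 379·1041/1857 = 212.4604; c·n₁/n = 121·816/1857 = 53.1696
Stratum 2 (Smokers): n₁ = 1370, n₀ = 3383, n = 4753; a·n₀/n = 1039·3383/4753 = 739.5197; c·n₁/n = 1090·1370/4753 = 314.1805
RR_MH = (212.4604 + 739.5197) / (53.1696 + 314.1805) = 951.9801 / 367.3501 = 2.59148

2.591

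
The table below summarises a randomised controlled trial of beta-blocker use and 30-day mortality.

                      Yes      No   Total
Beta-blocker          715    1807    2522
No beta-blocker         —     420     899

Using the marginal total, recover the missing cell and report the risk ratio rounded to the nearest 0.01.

The missing cell is in the unexposed row: 899 − 420 = 479.
So a = 715, b = 1807, c = 479, d = 420.
RR = [a/(a+b)] / [c/(c+d)] = (715/2522) / (479/899) = 0.28351/0.53281 = 0.53209

0.53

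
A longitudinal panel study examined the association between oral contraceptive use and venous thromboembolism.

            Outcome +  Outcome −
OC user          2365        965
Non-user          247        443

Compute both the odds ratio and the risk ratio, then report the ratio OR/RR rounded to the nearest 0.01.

2.22

Cells: a = 2365, b = 965, c = 247, d = 443.
OR = (2365·443)/(965·247) = 1047695/238355 = 4.39552
Risk in exposed = 2365/3330 = 0.71021; risk in unexposed = 247/690 = 0.35797; RR = 1.98399
OR/RR = 4.39552 / 1.98399 = 2.21550
The outcome is not rare, so the OR lies further from 1 than the RR.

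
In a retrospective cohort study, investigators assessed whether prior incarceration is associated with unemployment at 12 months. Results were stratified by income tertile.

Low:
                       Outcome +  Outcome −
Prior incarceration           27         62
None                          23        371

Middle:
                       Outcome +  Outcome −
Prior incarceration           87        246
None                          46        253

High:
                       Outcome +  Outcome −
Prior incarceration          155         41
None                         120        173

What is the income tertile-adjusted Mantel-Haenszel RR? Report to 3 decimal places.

2.038

RR_MH = Σ(aᵢ·n₀ᵢ/nᵢ) / Σ(cᵢ·n₁ᵢ/nᵢ), with n₁ᵢ = aᵢ+bᵢ (exposed), n₀ᵢ = cᵢ+dᵢ (unexposed), nᵢ = n₁ᵢ+n₀ᵢ.
Stratum 1 (Low): n₁ = 89, n₀ = 394, n = 483; a·n₀/n = 27·394/483 = 22.0248; c·n₁/n = 23·89/483 = 4.2381
Stratum 2 (Middle): n₁ = 333, n₀ = 299, n = 632; a·n₀/n = 87·299/632 = 41.1598; c·n₁/n = 46·333/632 = 24.2373
Stratum 3 (High): n₁ = 196, n₀ = 293, n = 489; a·n₀/n = 155·293/489 = 92.8732; c·n₁/n = 120·196/489 = 48.0982
RR_MH = (22.0248 + 41.1598 + 92.8732) / (4.2381 + 24.2373 + 48.0982) = 156.0579 / 76.5736 = 2.03801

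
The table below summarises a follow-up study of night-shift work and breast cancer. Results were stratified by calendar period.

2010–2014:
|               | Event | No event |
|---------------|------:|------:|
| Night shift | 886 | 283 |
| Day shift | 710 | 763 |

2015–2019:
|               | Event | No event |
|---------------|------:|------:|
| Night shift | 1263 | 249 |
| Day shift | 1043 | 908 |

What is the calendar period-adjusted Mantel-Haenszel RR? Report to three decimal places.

1.567

RR_MH = Σ(aᵢ·n₀ᵢ/nᵢ) / Σ(cᵢ·n₁ᵢ/nᵢ), with n₁ᵢ = aᵢ+bᵢ (exposed), n₀ᵢ = cᵢ+dᵢ (unexposed), nᵢ = n₁ᵢ+n₀ᵢ.
Stratum 1 (2010–2014): n₁ = 1169, n₀ = 1473, n = 2642; a·n₀/n = 886·1473/2642 = 493.9735; c·n₁/n = 710·1169/2642 = 314.1522
Stratum 2 (2015–2019): n₁ = 1512, n₀ = 1951, n = 3463; a·n₀/n = 1263·1951/3463 = 711.5544; c·n₁/n = 1043·1512/3463 = 455.3901
RR_MH = (493.9735 + 711.5544) / (314.1522 + 455.3901) = 1205.5279 / 769.5423 = 1.56655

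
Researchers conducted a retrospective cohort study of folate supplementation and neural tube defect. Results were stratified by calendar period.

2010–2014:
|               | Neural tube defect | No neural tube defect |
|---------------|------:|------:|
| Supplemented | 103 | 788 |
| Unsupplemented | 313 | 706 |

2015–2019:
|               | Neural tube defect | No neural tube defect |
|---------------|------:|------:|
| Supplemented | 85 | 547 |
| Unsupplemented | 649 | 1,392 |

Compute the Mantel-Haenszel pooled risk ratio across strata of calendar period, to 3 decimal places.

0.400

RR_MH = Σ(aᵢ·n₀ᵢ/nᵢ) / Σ(cᵢ·n₁ᵢ/nᵢ), with n₁ᵢ = aᵢ+bᵢ (exposed), n₀ᵢ = cᵢ+dᵢ (unexposed), nᵢ = n₁ᵢ+n₀ᵢ.
Stratum 1 (2010–2014): n₁ = 891, n₀ = 1019, n = 1910; a·n₀/n = 103·1019/1910 = 54.9513; c·n₁/n = 313·891/1910 = 146.0120
Stratum 2 (2015–2019): n₁ = 632, n₀ = 2041, n = 2673; a·n₀/n = 85·2041/2673 = 64.9027; c·n₁/n = 649·632/2673 = 153.4486
RR_MH = (54.9513 + 64.9027) / (146.0120 + 153.4486) = 119.8540 / 299.4606 = 0.40023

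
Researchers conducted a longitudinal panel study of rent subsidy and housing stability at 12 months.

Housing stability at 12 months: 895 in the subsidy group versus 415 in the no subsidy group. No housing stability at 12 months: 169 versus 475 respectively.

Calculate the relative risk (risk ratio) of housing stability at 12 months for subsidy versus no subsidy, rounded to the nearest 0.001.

1.804

From the description: a = 895, b = 169, c = 415, d = 475.
Risk in exposed = 895/1064 = 0.84117; risk in unexposed = 415/890 = 0.46629.
RR = 0.84117 / 0.46629 = 1.80395
The risk among the exposed is 1.80 times that among the unexposed.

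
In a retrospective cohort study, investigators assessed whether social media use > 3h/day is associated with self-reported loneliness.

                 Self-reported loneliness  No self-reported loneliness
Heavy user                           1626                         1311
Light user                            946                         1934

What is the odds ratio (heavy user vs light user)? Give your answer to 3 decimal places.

2.536

Cells: a = 1626, b = 1311, c = 946, d = 1934.
OR = (a·d)/(b·c) = (1626 × 1934) / (1311 × 946) = 3144684 / 1240206 = 2.53561
The odds of self-reported loneliness are about 2.54 times as high in the heavy user group.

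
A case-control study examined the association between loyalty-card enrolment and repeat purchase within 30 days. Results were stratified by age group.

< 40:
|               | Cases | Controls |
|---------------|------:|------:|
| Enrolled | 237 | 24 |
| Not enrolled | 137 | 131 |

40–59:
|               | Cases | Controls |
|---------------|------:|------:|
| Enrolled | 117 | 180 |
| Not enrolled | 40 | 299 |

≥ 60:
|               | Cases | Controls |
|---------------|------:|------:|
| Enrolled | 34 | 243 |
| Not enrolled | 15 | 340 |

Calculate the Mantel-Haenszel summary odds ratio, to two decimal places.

OR_MH = Σ(aᵢdᵢ/nᵢ) / Σ(bᵢcᵢ/nᵢ), where nᵢ is the stratum total.
Stratum 1 (< 40): n = 529; a·d/n = 237·131/529 = 58.6900; b·c/n = 24·137/529 = 6.2155
Stratum 2 (40–59): n = 636; a·d/n = 117·299/636 = 55.0047; b·c/n = 180·40/636 = 11.3208
Stratum 3 (≥ 60): n = 632; a·d/n = 34·340/632 = 18.2911; b·c/n = 243·15/632 = 5.7674
OR_MH = (58.6900 + 55.0047 + 18.2911) / (6.2155 + 11.3208 + 5.7674) = 131.9858 / 23.3037 = 5.66374

5.66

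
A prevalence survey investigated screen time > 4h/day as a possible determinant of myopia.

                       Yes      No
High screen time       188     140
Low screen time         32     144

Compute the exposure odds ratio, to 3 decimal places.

6.043

Cells: a = 188, b = 140, c = 32, d = 144.
OR = (a·d)/(b·c) = (188 × 144) / (140 × 32) = 27072 / 4480 = 6.04286
The odds of myopia are about 6.04 times as high in the high screen time group.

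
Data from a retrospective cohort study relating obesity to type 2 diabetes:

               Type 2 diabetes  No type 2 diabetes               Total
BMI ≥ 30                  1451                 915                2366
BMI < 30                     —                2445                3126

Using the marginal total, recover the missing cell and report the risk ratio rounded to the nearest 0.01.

2.82

The missing cell is in the unexposed row: 3126 − 2445 = 681.
So a = 1451, b = 915, c = 681, d = 2445.
RR = [a/(a+b)] / [c/(c+d)] = (1451/2366) / (681/3126) = 0.61327/0.21785 = 2.81510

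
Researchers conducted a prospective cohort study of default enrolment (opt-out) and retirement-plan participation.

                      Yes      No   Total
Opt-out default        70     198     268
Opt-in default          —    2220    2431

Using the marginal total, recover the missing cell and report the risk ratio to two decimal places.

3.01

The missing cell is in the unexposed row: 2431 − 2220 = 211.
So a = 70, b = 198, c = 211, d = 2220.
RR = [a/(a+b)] / [c/(c+d)] = (70/268) / (211/2431) = 0.26119/0.08680 = 3.00930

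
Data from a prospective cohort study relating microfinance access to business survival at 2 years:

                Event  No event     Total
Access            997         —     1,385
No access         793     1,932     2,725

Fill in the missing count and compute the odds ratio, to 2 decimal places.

The missing cell is in the exposed row: 1385 − 997 = 388.
So a = 997, b = 388, c = 793, d = 1932.
OR = (a·d)/(b·c) = (997 × 1932) / (388 × 793) = 1926204 / 307684 = 6.26033

6.26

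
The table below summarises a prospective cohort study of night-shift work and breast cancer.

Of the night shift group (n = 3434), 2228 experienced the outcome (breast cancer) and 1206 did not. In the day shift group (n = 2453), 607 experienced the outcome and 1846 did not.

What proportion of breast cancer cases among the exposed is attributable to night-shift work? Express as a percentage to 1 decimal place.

From the description: a = 2228, b = 1206, c = 607, d = 1846.
Risk in exposed = 2228/3434 = 0.64881; risk in unexposed = 607/2453 = 0.24745.
RR = 0.64881/0.24745 = 2.62195
AR% = (RR − 1)/RR × 100 = (2.62195 − 1)/2.62195 × 100 = 61.8604%

61.9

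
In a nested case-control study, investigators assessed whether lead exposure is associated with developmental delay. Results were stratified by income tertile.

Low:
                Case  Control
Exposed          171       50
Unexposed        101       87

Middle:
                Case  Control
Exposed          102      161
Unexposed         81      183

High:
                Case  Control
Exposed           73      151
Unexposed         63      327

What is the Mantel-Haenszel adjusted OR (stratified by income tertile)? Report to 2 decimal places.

OR_MH = Σ(aᵢdᵢ/nᵢ) / Σ(bᵢcᵢ/nᵢ), where nᵢ is the stratum total.
Stratum 1 (Low): n = 409; a·d/n = 171·87/409 = 36.3741; b·c/n = 50·101/409 = 12.3472
Stratum 2 (Middle): n = 527; a·d/n = 102·183/527 = 35.4194; b·c/n = 161·81/527 = 24.7457
Stratum 3 (High): n = 614; a·d/n = 73·327/614 = 38.8779; b·c/n = 151·63/614 = 15.4935
OR_MH = (36.3741 + 35.4194 + 38.8779) / (12.3472 + 24.7457 + 15.4935) = 110.6713 / 52.5864 = 2.10456

2.10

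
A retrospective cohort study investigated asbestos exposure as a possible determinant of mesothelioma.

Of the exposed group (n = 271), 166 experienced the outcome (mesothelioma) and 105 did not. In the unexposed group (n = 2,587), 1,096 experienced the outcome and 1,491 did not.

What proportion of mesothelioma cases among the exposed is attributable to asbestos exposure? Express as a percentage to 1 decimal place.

30.8

From the description: a = 166, b = 105, c = 1096, d = 1491.
Risk in exposed = 166/271 = 0.61255; risk in unexposed = 1096/2587 = 0.42366.
RR = 0.61255/0.42366 = 1.44585
AR% = (RR − 1)/RR × 100 = (1.44585 − 1)/1.44585 × 100 = 30.8368%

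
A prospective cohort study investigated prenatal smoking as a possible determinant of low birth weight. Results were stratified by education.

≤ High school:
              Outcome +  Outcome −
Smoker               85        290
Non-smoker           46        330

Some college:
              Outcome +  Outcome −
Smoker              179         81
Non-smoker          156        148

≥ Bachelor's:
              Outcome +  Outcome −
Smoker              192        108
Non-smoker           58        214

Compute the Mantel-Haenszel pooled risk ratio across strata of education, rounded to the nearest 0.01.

RR_MH = Σ(aᵢ·n₀ᵢ/nᵢ) / Σ(cᵢ·n₁ᵢ/nᵢ), with n₁ᵢ = aᵢ+bᵢ (exposed), n₀ᵢ = cᵢ+dᵢ (unexposed), nᵢ = n₁ᵢ+n₀ᵢ.
Stratum 1 (≤ High school): n₁ = 375, n₀ = 376, n = 751; a·n₀/n = 85·376/751 = 42.5566; c·n₁/n = 46·375/751 = 22.9694
Stratum 2 (Some college): n₁ = 260, n₀ = 304, n = 564; a·n₀/n = 179·304/564 = 96.4823; c·n₁/n = 156·260/564 = 71.9149
Stratum 3 (≥ Bachelor's): n₁ = 300, n₀ = 272, n = 572; a·n₀/n = 192·272/572 = 91.3007; c·n₁/n = 58·300/572 = 30.4196
RR_MH = (42.5566 + 96.4823 + 91.3007) / (22.9694 + 71.9149 + 30.4196) = 230.3396 / 125.3038 = 1.83825

1.84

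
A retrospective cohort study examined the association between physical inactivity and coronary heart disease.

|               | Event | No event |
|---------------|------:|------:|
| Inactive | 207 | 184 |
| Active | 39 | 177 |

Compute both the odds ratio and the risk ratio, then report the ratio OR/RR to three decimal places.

1.741

Cells: a = 207, b = 184, c = 39, d = 177.
OR = (207·177)/(184·39) = 36639/7176 = 5.10577
Risk in exposed = 207/391 = 0.52941; risk in unexposed = 39/216 = 0.18056; RR = 2.93213
OR/RR = 5.10577 / 2.93213 = 1.74132
The outcome is not rare, so the OR lies further from 1 than the RR.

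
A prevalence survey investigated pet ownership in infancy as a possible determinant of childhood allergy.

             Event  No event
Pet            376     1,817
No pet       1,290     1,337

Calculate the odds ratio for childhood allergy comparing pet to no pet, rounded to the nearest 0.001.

0.214

Cells: a = 376, b = 1817, c = 1290, d = 1337.
OR = (a·d)/(b·c) = (376 × 1337) / (1817 × 1290) = 502712 / 2343930 = 0.21447
Exposure is associated with lower odds of childhood allergy (OR = 0.21 < 1).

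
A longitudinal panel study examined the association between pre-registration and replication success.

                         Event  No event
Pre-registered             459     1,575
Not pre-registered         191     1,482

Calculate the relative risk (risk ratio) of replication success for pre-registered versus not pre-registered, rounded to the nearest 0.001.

Cells: a = 459, b = 1575, c = 191, d = 1482.
Risk in exposed = 459/2034 = 0.22566; risk in unexposed = 191/1673 = 0.11417.
RR = 0.22566 / 0.11417 = 1.97663
The risk among the exposed is 1.98 times that among the unexposed.

1.977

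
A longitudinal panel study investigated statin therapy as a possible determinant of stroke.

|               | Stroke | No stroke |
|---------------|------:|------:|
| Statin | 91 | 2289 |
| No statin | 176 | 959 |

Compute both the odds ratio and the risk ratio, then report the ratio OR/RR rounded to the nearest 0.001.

0.879

Cells: a = 91, b = 2289, c = 176, d = 959.
OR = (91·959)/(2289·176) = 87269/402864 = 0.21662
Risk in exposed = 91/2380 = 0.03824; risk in unexposed = 176/1135 = 0.15507; RR = 0.24657
OR/RR = 0.21662 / 0.24657 = 0.87852
The outcome is not rare, so the OR lies further from 1 than the RR.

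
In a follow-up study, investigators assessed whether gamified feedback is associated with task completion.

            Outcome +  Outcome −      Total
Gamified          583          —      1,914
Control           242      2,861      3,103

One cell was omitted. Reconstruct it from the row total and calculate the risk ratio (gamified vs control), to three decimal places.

The missing cell is in the exposed row: 1914 − 583 = 1331.
So a = 583, b = 1331, c = 242, d = 2861.
RR = [a/(a+b)] / [c/(c+d)] = (583/1914) / (242/3103) = 0.30460/0.07799 = 3.90565

3.906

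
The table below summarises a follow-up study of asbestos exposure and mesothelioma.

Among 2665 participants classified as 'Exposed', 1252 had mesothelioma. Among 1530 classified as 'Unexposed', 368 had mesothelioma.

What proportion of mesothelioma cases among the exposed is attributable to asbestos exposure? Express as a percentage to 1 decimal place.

From the description: a = 1252, b = 1413, c = 368, d = 1162.
Risk in exposed = 1252/2665 = 0.46979; risk in unexposed = 368/1530 = 0.24052.
RR = 0.46979/0.24052 = 1.95322
AR% = (RR − 1)/RR × 100 = (1.95322 − 1)/1.95322 × 100 = 48.8024%

48.8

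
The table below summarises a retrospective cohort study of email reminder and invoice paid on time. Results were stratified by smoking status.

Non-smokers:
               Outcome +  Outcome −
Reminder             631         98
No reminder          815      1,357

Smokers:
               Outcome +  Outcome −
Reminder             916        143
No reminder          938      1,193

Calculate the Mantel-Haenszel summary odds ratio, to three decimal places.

OR_MH = Σ(aᵢdᵢ/nᵢ) / Σ(bᵢcᵢ/nᵢ), where nᵢ is the stratum total.
Stratum 1 (Non-smokers): n = 2901; a·d/n = 631·1357/2901 = 295.1627; b·c/n = 98·815/2901 = 27.5319
Stratum 2 (Smokers): n = 3190; a·d/n = 916·1193/3190 = 342.5668; b·c/n = 143·938/3190 = 42.0483
OR_MH = (295.1627 + 342.5668) / (27.5319 + 42.0483) = 637.7295 / 69.5802 = 9.16539

9.165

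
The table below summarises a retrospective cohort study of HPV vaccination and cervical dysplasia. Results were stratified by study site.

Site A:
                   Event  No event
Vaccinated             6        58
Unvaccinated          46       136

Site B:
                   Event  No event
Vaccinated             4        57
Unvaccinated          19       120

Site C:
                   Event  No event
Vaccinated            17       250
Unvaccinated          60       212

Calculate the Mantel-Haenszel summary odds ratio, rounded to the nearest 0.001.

OR_MH = Σ(aᵢdᵢ/nᵢ) / Σ(bᵢcᵢ/nᵢ), where nᵢ is the stratum total.
Stratum 1 (Site A): n = 246; a·d/n = 6·136/246 = 3.3171; b·c/n = 58·46/246 = 10.8455
Stratum 2 (Site B): n = 200; a·d/n = 4·120/200 = 2.4000; b·c/n = 57·19/200 = 5.4150
Stratum 3 (Site C): n = 539; a·d/n = 17·212/539 = 6.6865; b·c/n = 250·60/539 = 27.8293
OR_MH = (3.3171 + 2.4000 + 6.6865) / (10.8455 + 5.4150 + 27.8293) = 12.4035 / 44.0898 = 0.28132

0.281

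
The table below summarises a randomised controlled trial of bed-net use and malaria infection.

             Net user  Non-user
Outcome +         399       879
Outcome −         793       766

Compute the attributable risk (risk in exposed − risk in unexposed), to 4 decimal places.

-0.1996

Reading the table with exposure as columns: a = 399 (Net user, case), b = 793 (Net user, non-case), c = 879 (Non-user, case), d = 766.
Risk in exposed = 399/1192 = 0.334732; risk in unexposed = 879/1645 = 0.534347.
Risk difference = 0.334732 − 0.534347 = -0.199615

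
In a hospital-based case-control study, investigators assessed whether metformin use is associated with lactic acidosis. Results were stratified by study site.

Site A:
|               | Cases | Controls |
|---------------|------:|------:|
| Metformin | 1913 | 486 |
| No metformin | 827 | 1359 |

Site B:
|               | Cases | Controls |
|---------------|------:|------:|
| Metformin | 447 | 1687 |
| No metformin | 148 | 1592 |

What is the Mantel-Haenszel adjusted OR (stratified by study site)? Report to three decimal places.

4.935

OR_MH = Σ(aᵢdᵢ/nᵢ) / Σ(bᵢcᵢ/nᵢ), where nᵢ is the stratum total.
Stratum 1 (Site A): n = 4585; a·d/n = 1913·1359/4585 = 567.0157; b·c/n = 486·827/4585 = 87.6602
Stratum 2 (Site B): n = 3874; a·d/n = 447·1592/3874 = 183.6923; b·c/n = 1687·148/3874 = 64.4491
OR_MH = (567.0157 + 183.6923) / (87.6602 + 64.4491) = 750.7080 / 152.1093 = 4.93532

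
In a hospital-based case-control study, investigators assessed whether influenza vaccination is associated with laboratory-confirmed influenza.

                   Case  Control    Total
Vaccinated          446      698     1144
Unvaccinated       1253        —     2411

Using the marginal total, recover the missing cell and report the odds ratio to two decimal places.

0.59

The missing cell is in the unexposed row: 2411 − 1253 = 1158.
So a = 446, b = 698, c = 1253, d = 1158.
OR = (a·d)/(b·c) = (446 × 1158) / (698 × 1253) = 516468 / 874594 = 0.59052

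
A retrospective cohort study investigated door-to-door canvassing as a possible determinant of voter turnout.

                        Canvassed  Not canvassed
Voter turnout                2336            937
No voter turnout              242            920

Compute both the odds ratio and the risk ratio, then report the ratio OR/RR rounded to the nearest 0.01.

5.28

Reading the table with exposure as columns: a = 2336 (Canvassed, case), b = 242 (Canvassed, non-case), c = 937 (Not canvassed, case), d = 920.
OR = (2336·920)/(242·937) = 2149120/226754 = 9.47776
Risk in exposed = 2336/2578 = 0.90613; risk in unexposed = 937/1857 = 0.50458; RR = 1.79582
OR/RR = 9.47776 / 1.79582 = 5.27769
The outcome is not rare, so the OR lies further from 1 than the RR.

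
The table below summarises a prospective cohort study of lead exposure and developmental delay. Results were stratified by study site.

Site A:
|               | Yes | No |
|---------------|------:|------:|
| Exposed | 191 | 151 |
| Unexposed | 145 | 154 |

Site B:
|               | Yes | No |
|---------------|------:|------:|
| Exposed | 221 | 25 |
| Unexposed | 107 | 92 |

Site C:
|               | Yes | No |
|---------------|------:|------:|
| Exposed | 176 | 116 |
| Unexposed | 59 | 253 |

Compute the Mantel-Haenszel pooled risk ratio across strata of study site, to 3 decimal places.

RR_MH = Σ(aᵢ·n₀ᵢ/nᵢ) / Σ(cᵢ·n₁ᵢ/nᵢ), with n₁ᵢ = aᵢ+bᵢ (exposed), n₀ᵢ = cᵢ+dᵢ (unexposed), nᵢ = n₁ᵢ+n₀ᵢ.
Stratum 1 (Site A): n₁ = 342, n₀ = 299, n = 641; a·n₀/n = 191·299/641 = 89.0936; c·n₁/n = 145·342/641 = 77.3635
Stratum 2 (Site B): n₁ = 246, n₀ = 199, n = 445; a·n₀/n = 221·199/445 = 98.8292; c·n₁/n = 107·246/445 = 59.1506
Stratum 3 (Site C): n₁ = 292, n₀ = 312, n = 604; a·n₀/n = 176·312/604 = 90.9139; c·n₁/n = 59·292/604 = 28.5232
RR_MH = (89.0936 + 98.8292 + 90.9139) / (77.3635 + 59.1506 + 28.5232) = 278.8367 / 165.0372 = 1.68954

1.690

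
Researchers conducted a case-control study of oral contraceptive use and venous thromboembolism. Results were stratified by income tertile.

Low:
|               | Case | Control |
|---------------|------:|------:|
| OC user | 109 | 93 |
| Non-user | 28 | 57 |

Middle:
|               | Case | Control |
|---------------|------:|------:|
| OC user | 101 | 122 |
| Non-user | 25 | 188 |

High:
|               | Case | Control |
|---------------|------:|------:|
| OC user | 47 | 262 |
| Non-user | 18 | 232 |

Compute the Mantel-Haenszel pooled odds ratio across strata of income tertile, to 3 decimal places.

OR_MH = Σ(aᵢdᵢ/nᵢ) / Σ(bᵢcᵢ/nᵢ), where nᵢ is the stratum total.
Stratum 1 (Low): n = 287; a·d/n = 109·57/287 = 21.6481; b·c/n = 93·28/287 = 9.0732
Stratum 2 (Middle): n = 436; a·d/n = 101·188/436 = 43.5505; b·c/n = 122·25/436 = 6.9954
Stratum 3 (High): n = 559; a·d/n = 47·232/559 = 19.5063; b·c/n = 262·18/559 = 8.4365
OR_MH = (21.6481 + 43.5505 + 19.5063) / (9.0732 + 6.9954 + 8.4365) = 84.7048 / 24.5051 = 3.45662

3.457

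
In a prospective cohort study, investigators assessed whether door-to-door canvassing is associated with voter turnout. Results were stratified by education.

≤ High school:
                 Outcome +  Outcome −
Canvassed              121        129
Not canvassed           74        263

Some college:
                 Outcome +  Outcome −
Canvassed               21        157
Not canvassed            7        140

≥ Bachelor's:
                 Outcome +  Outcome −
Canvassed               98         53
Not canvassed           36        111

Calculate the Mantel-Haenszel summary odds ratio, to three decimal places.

OR_MH = Σ(aᵢdᵢ/nᵢ) / Σ(bᵢcᵢ/nᵢ), where nᵢ is the stratum total.
Stratum 1 (≤ High school): n = 587; a·d/n = 121·263/587 = 54.2129; b·c/n = 129·74/587 = 16.2624
Stratum 2 (Some college): n = 325; a·d/n = 21·140/325 = 9.0462; b·c/n = 157·7/325 = 3.3815
Stratum 3 (≥ Bachelor's): n = 298; a·d/n = 98·111/298 = 36.5034; b·c/n = 53·36/298 = 6.4027
OR_MH = (54.2129 + 9.0462 + 36.5034) / (16.2624 + 3.3815 + 6.4027) = 99.7625 / 26.0466 = 3.83016

3.830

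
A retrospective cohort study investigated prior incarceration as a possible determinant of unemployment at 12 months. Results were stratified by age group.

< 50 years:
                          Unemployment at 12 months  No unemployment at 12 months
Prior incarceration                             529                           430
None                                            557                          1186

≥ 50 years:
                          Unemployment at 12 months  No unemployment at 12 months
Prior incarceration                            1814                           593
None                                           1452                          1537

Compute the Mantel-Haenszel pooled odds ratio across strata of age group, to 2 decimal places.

OR_MH = Σ(aᵢdᵢ/nᵢ) / Σ(bᵢcᵢ/nᵢ), where nᵢ is the stratum total.
Stratum 1 (< 50 years): n = 2702; a·d/n = 529·1186/2702 = 232.1962; b·c/n = 430·557/2702 = 88.6417
Stratum 2 (≥ 50 years): n = 5396; a·d/n = 1814·1537/5396 = 516.7009; b·c/n = 593·1452/5396 = 159.5693
OR_MH = (232.1962 + 516.7009) / (88.6417 + 159.5693) = 748.8970 / 248.2111 = 3.01718

3.02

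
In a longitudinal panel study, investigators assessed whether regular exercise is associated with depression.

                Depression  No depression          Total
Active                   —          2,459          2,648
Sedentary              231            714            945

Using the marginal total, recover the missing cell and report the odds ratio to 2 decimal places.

0.24

The missing cell is in the exposed row: 2648 − 2459 = 189.
So a = 189, b = 2459, c = 231, d = 714.
OR = (a·d)/(b·c) = (189 × 714) / (2459 × 231) = 134946 / 568029 = 0.23757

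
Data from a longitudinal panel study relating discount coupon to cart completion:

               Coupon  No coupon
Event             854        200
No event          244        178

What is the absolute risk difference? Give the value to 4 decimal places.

Reading the table with exposure as columns: a = 854 (Coupon, case), b = 244 (Coupon, non-case), c = 200 (No coupon, case), d = 178.
Risk in exposed = 854/1098 = 0.777778; risk in unexposed = 200/378 = 0.529101.
Risk difference = 0.777778 − 0.529101 = 0.248677

0.2487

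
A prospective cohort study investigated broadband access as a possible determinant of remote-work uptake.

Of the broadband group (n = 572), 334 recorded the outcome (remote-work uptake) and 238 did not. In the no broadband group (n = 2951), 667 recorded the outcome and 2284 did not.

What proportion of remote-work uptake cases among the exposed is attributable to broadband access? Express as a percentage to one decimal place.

61.3

From the description: a = 334, b = 238, c = 667, d = 2284.
Risk in exposed = 334/572 = 0.58392; risk in unexposed = 667/2951 = 0.22603.
RR = 0.58392/0.22603 = 2.58341
AR% = (RR − 1)/RR × 100 = (2.58341 − 1)/2.58341 × 100 = 61.2915%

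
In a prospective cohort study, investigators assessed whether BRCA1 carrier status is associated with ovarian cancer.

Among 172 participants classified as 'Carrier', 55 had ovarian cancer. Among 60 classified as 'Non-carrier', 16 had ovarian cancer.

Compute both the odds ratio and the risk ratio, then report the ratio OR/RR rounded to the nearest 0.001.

From the description: a = 55, b = 117, c = 16, d = 44.
OR = (55·44)/(117·16) = 2420/1872 = 1.29274
Risk in exposed = 55/172 = 0.31977; risk in unexposed = 16/60 = 0.26667; RR = 1.19913
OR/RR = 1.29274 / 1.19913 = 1.07806
The outcome is not rare, so the OR lies further from 1 than the RR.

1.078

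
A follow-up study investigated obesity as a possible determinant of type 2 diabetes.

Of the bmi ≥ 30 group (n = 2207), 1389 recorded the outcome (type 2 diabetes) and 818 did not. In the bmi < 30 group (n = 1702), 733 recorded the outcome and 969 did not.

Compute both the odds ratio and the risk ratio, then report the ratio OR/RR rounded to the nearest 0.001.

From the description: a = 1389, b = 818, c = 733, d = 969.
OR = (1389·969)/(818·733) = 1345941/599594 = 2.24475
Risk in exposed = 1389/2207 = 0.62936; risk in unexposed = 733/1702 = 0.43067; RR = 1.46135
OR/RR = 2.24475 / 1.46135 = 1.53608
The outcome is not rare, so the OR lies further from 1 than the RR.

1.536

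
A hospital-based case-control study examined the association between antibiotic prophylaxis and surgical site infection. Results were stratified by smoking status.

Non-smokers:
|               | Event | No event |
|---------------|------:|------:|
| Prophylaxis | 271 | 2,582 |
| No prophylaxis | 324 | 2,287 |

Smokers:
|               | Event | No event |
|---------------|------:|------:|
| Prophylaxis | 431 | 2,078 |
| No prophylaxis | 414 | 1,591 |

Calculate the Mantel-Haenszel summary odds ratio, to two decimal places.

0.77

OR_MH = Σ(aᵢdᵢ/nᵢ) / Σ(bᵢcᵢ/nᵢ), where nᵢ is the stratum total.
Stratum 1 (Non-smokers): n = 5464; a·d/n = 271·2287/5464 = 113.4292; b·c/n = 2582·324/5464 = 153.1054
Stratum 2 (Smokers): n = 4514; a·d/n = 431·1591/4514 = 151.9098; b·c/n = 2078·414/4514 = 190.5831
OR_MH = (113.4292 + 151.9098) / (153.1054 + 190.5831) = 265.3390 / 343.6885 = 0.77203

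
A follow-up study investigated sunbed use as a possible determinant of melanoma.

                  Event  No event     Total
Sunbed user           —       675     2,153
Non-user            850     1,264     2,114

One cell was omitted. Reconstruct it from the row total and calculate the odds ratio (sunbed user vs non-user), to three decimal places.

3.256

The missing cell is in the exposed row: 2153 − 675 = 1478.
So a = 1478, b = 675, c = 850, d = 1264.
OR = (a·d)/(b·c) = (1478 × 1264) / (675 × 850) = 1868192 / 573750 = 3.25611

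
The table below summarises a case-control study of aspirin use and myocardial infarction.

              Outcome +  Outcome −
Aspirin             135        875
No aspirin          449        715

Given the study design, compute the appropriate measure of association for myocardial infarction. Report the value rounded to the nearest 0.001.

Cells: a = 135, b = 875, c = 449, d = 715.
This is a case-control study: participants were sampled on outcome status, so risks in the source population cannot be estimated directly — relative risk is not valid here. The odds ratio is the appropriate measure.
OR = (a·d)/(b·c) = (135 × 715) / (875 × 449) = 96525 / 392875 = 0.24569

0.246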